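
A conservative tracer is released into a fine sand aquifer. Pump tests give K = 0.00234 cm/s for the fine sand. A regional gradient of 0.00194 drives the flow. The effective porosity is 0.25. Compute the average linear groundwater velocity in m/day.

Convert K: 0.00234 cm/s × 864 = 2.022 m/day.
Hydraulic gradient i = 0.00194.
Darcy flux q = K · i = 2.022 × 0.001940 = 0.003922 m/day.
Seepage velocity v = q / n_e = 0.003922 / 0.25 = 0.01569 m/day.

0.0157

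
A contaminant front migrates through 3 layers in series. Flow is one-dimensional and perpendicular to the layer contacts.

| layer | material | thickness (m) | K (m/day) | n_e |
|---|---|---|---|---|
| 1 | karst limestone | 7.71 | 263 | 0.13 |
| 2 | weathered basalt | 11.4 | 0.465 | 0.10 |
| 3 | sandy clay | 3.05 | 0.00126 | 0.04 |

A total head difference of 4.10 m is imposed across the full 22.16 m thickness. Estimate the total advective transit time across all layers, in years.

3.70

With flow normal to the layers, continuity requires the same specific discharge q through every layer.
Σ(b_i/K_i) = 7.71/263 + 11.4/0.465 + 3.05/0.00126 = 2445 d.
q = Δh / Σ(b_i/K_i) = 4.10 / 2445 = 0.001677 m/day.
In each layer the seepage velocity is v_i = q/n_i, so the layer transit time is t_i = b_i·n_i / q:
  layer 1 (karst limestone): t_1 = 7.71 × 0.13 / 0.001677 = 597.8 d
  layer 2 (weathered basalt): t_2 = 11.4 × 0.10 / 0.001677 = 679.9 d
  layer 3 (sandy clay): t_3 = 3.05 × 0.04 / 0.001677 = 72.76 d
Total t = Σ t_i = 1350 days = 3.697 years.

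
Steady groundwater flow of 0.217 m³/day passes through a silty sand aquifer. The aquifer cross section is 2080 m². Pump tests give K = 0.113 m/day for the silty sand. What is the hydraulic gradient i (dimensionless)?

From Q = K·A·i, i = Q / (K·A) = 0.217 / (0.1130 × 2080) = 0.0009232.

0.000923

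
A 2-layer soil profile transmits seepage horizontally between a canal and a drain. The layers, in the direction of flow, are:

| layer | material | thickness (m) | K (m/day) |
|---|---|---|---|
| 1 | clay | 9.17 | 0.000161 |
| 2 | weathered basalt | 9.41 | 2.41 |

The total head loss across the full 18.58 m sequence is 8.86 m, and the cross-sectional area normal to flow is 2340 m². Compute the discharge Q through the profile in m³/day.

0.364

Flow is perpendicular to layering, so the layers act in series and the equivalent K is the thickness-weighted harmonic mean.
Total thickness L = 9.17 + 9.41 = 18.58 m.
Σ(b_i/K_i) = 9.17/0.000161 + 9.41/2.41 = 56960 d.
K_eq = L / Σ(b_i/K_i) = 18.58 / 56960 = 0.0003262 m/day.
Q = K_eq · A · (Δh/L) = 0.0003262 × 2340 × (8.86/18.58) = 0.3640 m³/day.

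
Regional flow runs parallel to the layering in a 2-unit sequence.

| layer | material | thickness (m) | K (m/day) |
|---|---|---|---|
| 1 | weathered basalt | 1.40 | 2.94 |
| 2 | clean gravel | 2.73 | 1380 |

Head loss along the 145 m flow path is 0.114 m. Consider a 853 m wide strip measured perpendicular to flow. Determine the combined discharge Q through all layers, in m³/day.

Flow is parallel to layering, so each bed carries its own Darcy discharge and the transmissivities add.
Σ(K_i·b_i) = 2.94×1.40 + 1380×2.73 = 3772 m²/day.
Hydraulic gradient i = Δh / L = 0.114 / 145 = 0.0007862.
Q = Σ(K_i·b_i) · W · i = 3772 × 853 × 0.0007862 = 2529 m³/day.

2530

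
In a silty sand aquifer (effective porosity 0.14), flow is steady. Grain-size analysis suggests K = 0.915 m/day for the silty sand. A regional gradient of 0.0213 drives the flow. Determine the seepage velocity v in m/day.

Hydraulic gradient i = 0.0213.
Darcy flux q = K · i = 0.9150 × 0.02130 = 0.01949 m/day.
Seepage velocity v = q / n_e = 0.01949 / 0.14 = 0.1392 m/day.

0.139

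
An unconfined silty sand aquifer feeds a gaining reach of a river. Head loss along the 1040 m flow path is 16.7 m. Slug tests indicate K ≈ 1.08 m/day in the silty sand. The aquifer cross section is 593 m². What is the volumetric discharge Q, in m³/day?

10.3

Hydraulic gradient i = Δh / L = 16.7 / 1040 = 0.01606.
Darcy's law: Q = K · A · i = 1.080 × 593.0 × 0.01606 = 10.28 m³/day.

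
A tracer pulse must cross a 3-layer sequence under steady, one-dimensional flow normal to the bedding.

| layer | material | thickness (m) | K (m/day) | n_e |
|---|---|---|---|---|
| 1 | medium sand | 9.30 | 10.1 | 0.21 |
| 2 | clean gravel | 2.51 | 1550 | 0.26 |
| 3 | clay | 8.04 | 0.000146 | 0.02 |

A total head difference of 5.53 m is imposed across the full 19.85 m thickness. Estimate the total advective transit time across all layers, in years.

75.4

With flow normal to the layers, continuity requires the same specific discharge q through every layer.
Σ(b_i/K_i) = 9.30/10.1 + 2.51/1550 + 8.04/0.000146 = 55069 d.
q = Δh / Σ(b_i/K_i) = 5.53 / 55069 = 0.0001004 m/day.
In each layer the seepage velocity is v_i = q/n_i, so the layer transit time is t_i = b_i·n_i / q:
  layer 1 (medium sand): t_1 = 9.30 × 0.21 / 0.0001004 = 19449 d
  layer 2 (clean gravel): t_2 = 2.51 × 0.26 / 0.0001004 = 6499 d
  layer 3 (clay): t_3 = 8.04 × 0.02 / 0.0001004 = 1601 d
Total t = Σ t_i = 27549 days = 75.42 years.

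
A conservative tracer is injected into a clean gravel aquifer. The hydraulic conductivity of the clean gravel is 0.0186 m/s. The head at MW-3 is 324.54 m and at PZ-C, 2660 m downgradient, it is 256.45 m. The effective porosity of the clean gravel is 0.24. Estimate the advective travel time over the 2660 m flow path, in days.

Convert K: 0.0186 m/s × 86400 = 1607 m/day.
Hydraulic gradient i = (324.54 − 256.45) / 2660 = 68.09 / 2660 = 0.02560.
Darcy flux q = K · i = 1607 × 0.02560 = 41.14 m/day.
Seepage velocity v = q / n_e = 41.14 / 0.24 = 171.4 m/day.
Travel time t = L / v = 2660 / 171.4 = 15.52 days.

15.5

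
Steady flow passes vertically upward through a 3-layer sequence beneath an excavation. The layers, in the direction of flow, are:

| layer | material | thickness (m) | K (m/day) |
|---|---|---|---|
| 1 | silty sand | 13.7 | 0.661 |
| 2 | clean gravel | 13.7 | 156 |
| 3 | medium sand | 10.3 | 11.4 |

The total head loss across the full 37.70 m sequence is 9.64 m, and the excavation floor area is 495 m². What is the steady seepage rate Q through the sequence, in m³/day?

220

Flow is perpendicular to layering, so the layers act in series and the equivalent K is the thickness-weighted harmonic mean.
Total thickness L = 13.7 + 13.7 + 10.3 = 37.70 m.
Σ(b_i/K_i) = 13.7/0.661 + 13.7/156 + 10.3/11.4 = 21.72 d.
K_eq = L / Σ(b_i/K_i) = 37.70 / 21.72 = 1.736 m/day.
Q = K_eq · A · (Δh/L) = 1.736 × 495 × (9.64/37.70) = 219.7 m³/day.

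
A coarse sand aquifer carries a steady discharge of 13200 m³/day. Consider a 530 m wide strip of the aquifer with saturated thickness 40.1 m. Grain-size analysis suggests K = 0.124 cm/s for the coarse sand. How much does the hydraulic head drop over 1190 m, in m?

6.90

Convert K: 0.124 cm/s × 864 = 107.1 m/day.
Cross-sectional area A = 530 × 40.1 = 21253 m².
From Q = K·A·i, i = Q / (K·A) = 13200 / (107.1 × 21253) = 0.005797.
Head loss Δh = i · L = 0.005797 × 1190 = 6.899 m.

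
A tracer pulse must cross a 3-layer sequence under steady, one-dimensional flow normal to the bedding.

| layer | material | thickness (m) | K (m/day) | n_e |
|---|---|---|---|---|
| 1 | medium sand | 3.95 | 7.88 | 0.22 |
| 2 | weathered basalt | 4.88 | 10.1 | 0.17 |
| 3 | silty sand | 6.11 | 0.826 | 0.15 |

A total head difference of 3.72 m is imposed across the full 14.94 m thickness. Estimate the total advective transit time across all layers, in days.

5.89

With flow normal to the layers, continuity requires the same specific discharge q through every layer.
Σ(b_i/K_i) = 3.95/7.88 + 4.88/10.1 + 6.11/0.826 = 8.382 d.
q = Δh / Σ(b_i/K_i) = 3.72 / 8.382 = 0.4438 m/day.
In each layer the seepage velocity is v_i = q/n_i, so the layer transit time is t_i = b_i·n_i / q:
  layer 1 (medium sand): t_1 = 3.95 × 0.22 / 0.4438 = 1.958 d
  layer 2 (weathered basalt): t_2 = 4.88 × 0.17 / 0.4438 = 1.869 d
  layer 3 (silty sand): t_3 = 6.11 × 0.15 / 0.4438 = 2.065 d
Total t = Σ t_i = 5.892 days.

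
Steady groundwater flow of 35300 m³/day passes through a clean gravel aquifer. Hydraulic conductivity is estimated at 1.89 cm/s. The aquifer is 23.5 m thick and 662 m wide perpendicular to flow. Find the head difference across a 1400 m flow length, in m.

Convert K: 1.89 cm/s × 864 = 1633 m/day.
Cross-sectional area A = 662 × 23.5 = 15557 m².
From Q = K·A·i, i = Q / (K·A) = 35300 / (1633 × 15557) = 0.001390.
Head loss Δh = i · L = 0.001390 × 1400 = 1.945 m.

1.95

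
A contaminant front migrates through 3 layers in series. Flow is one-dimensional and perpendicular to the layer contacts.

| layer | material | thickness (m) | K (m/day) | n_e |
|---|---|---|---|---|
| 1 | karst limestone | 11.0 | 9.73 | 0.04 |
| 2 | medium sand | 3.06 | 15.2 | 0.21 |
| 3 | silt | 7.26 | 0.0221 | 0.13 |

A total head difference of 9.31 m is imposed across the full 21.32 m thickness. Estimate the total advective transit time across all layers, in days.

71.8

With flow normal to the layers, continuity requires the same specific discharge q through every layer.
Σ(b_i/K_i) = 11.0/9.73 + 3.06/15.2 + 7.26/0.0221 = 329.8 d.
q = Δh / Σ(b_i/K_i) = 9.31 / 329.8 = 0.02823 m/day.
In each layer the seepage velocity is v_i = q/n_i, so the layer transit time is t_i = b_i·n_i / q:
  layer 1 (karst limestone): t_1 = 11.0 × 0.04 / 0.02823 = 15.59 d
  layer 2 (medium sand): t_2 = 3.06 × 0.21 / 0.02823 = 22.77 d
  layer 3 (silt): t_3 = 7.26 × 0.13 / 0.02823 = 33.44 d
Total t = Σ t_i = 71.79 days.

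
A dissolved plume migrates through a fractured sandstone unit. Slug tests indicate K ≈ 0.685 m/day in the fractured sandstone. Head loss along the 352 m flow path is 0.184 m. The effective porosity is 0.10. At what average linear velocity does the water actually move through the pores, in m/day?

Hydraulic gradient i = Δh / L = 0.184 / 352 = 0.0005227.
Darcy flux q = K · i = 0.6850 × 0.0005227 = 0.0003581 m/day.
Seepage velocity v = q / n_e = 0.0003581 / 0.10 = 0.003581 m/day.

0.00358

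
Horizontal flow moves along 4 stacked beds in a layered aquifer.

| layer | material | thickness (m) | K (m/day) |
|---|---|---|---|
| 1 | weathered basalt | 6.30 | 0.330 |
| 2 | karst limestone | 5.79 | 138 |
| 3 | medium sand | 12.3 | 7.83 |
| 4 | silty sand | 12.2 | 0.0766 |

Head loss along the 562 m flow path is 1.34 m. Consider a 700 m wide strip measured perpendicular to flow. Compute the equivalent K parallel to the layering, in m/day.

Flow is parallel to layering, so each bed carries its own Darcy discharge and the transmissivities add.
Σ(K_i·b_i) = 0.330×6.30 + 138×5.79 + 7.83×12.3 + 0.0766×12.2 = 898.3 m²/day.
Total thickness b = 36.59 m, so K_eq = Σ(K_i·b_i)/b = 24.55 m/day.

24.6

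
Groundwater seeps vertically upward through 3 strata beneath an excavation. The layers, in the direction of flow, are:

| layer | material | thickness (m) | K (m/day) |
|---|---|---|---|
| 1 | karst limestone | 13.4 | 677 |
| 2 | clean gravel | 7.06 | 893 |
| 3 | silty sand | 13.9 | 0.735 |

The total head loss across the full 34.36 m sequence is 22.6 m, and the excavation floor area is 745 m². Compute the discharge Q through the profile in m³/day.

889

Flow is perpendicular to layering, so the layers act in series and the equivalent K is the thickness-weighted harmonic mean.
Total thickness L = 13.4 + 7.06 + 13.9 = 34.36 m.
Σ(b_i/K_i) = 13.4/677 + 7.06/893 + 13.9/0.735 = 18.94 d.
K_eq = L / Σ(b_i/K_i) = 34.36 / 18.94 = 1.814 m/day.
Q = K_eq · A · (Δh/L) = 1.814 × 745 × (22.6/34.36) = 889.0 m³/day.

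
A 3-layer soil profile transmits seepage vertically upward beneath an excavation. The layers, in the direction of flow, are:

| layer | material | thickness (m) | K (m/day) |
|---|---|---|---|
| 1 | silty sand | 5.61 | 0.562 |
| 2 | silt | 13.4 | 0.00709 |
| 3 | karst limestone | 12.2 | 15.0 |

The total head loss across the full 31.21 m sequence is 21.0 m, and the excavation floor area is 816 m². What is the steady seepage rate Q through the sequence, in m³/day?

Flow is perpendicular to layering, so the layers act in series and the equivalent K is the thickness-weighted harmonic mean.
Total thickness L = 5.61 + 13.4 + 12.2 = 31.21 m.
Σ(b_i/K_i) = 5.61/0.562 + 13.4/0.00709 + 12.2/15.0 = 1901 d.
K_eq = L / Σ(b_i/K_i) = 31.21 / 1901 = 0.01642 m/day.
Q = K_eq · A · (Δh/L) = 0.01642 × 816 × (21.0/31.21) = 9.015 m³/day.

9.02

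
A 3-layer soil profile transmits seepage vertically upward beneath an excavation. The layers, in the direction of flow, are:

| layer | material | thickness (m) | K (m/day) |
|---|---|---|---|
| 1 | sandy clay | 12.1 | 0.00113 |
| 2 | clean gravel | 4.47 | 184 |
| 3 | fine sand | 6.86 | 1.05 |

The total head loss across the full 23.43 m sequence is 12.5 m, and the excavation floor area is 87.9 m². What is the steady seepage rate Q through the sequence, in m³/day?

Flow is perpendicular to layering, so the layers act in series and the equivalent K is the thickness-weighted harmonic mean.
Total thickness L = 12.1 + 4.47 + 6.86 = 23.43 m.
Σ(b_i/K_i) = 12.1/0.00113 + 4.47/184 + 6.86/1.05 = 10715 d.
K_eq = L / Σ(b_i/K_i) = 23.43 / 10715 = 0.002187 m/day.
Q = K_eq · A · (Δh/L) = 0.002187 × 87.9 × (12.5/23.43) = 0.1025 m³/day.

0.103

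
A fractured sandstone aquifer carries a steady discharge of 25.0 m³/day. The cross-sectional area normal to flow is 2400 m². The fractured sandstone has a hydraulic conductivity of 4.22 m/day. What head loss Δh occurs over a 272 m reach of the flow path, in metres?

0.671

From Q = K·A·i, i = Q / (K·A) = 25.0 / (4.220 × 2400) = 0.002468.
Head loss Δh = i · L = 0.002468 × 272 = 0.6714 m.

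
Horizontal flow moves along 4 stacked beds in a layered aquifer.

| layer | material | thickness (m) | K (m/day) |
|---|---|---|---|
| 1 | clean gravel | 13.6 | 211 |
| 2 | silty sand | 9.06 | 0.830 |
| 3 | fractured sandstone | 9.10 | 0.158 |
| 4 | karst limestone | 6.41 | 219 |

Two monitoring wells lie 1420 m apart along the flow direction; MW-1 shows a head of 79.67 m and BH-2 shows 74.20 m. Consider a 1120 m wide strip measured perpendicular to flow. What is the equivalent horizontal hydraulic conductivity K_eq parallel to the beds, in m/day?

112

Flow is parallel to layering, so each bed carries its own Darcy discharge and the transmissivities add.
Σ(K_i·b_i) = 211×13.6 + 0.830×9.06 + 0.158×9.10 + 219×6.41 = 4282 m²/day.
Total thickness b = 38.17 m, so K_eq = Σ(K_i·b_i)/b = 112.2 m/day.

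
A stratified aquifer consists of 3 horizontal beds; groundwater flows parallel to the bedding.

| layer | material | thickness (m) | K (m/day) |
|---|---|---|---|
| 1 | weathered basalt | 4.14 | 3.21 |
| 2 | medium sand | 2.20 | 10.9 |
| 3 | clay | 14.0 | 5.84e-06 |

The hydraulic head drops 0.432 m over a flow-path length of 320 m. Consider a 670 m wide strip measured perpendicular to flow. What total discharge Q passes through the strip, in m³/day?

33.7

Flow is parallel to layering, so each bed carries its own Darcy discharge and the transmissivities add.
Σ(K_i·b_i) = 3.21×4.14 + 10.9×2.20 + 5.84e-06×14.0 = 37.27 m²/day.
Hydraulic gradient i = Δh / L = 0.432 / 320 = 0.001350.
Q = Σ(K_i·b_i) · W · i = 37.27 × 670 × 0.001350 = 33.71 m³/day.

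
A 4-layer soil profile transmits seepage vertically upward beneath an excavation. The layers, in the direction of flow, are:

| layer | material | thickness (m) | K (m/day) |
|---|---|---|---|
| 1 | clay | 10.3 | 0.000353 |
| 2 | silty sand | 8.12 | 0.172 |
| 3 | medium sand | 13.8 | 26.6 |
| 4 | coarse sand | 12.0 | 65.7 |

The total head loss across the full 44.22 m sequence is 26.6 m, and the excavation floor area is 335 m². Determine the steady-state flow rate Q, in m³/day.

Flow is perpendicular to layering, so the layers act in series and the equivalent K is the thickness-weighted harmonic mean.
Total thickness L = 10.3 + 8.12 + 13.8 + 12.0 = 44.22 m.
Σ(b_i/K_i) = 10.3/0.000353 + 8.12/0.172 + 13.8/26.6 + 12.0/65.7 = 29226 d.
K_eq = L / Σ(b_i/K_i) = 44.22 / 29226 = 0.001513 m/day.
Q = K_eq · A · (Δh/L) = 0.001513 × 335 × (26.6/44.22) = 0.3049 m³/day.

0.305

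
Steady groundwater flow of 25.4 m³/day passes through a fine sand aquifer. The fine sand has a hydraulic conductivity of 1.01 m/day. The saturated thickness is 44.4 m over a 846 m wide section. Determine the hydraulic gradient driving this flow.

Cross-sectional area A = 846 × 44.4 = 37562 m².
From Q = K·A·i, i = Q / (K·A) = 25.4 / (1.010 × 37562) = 0.0006695.

0.000670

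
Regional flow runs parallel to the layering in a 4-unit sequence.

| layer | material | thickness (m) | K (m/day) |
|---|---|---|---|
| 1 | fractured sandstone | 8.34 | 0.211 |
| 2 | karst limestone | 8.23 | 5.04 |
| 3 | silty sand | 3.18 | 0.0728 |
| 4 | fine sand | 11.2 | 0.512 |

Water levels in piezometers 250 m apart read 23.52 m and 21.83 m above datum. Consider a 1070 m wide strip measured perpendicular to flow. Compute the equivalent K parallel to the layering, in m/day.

1.59

Flow is parallel to layering, so each bed carries its own Darcy discharge and the transmissivities add.
Σ(K_i·b_i) = 0.211×8.34 + 5.04×8.23 + 0.0728×3.18 + 0.512×11.2 = 49.20 m²/day.
Total thickness b = 30.95 m, so K_eq = Σ(K_i·b_i)/b = 1.590 m/day.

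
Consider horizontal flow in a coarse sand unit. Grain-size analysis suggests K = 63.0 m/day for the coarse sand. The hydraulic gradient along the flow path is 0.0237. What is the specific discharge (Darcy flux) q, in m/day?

1.49

Hydraulic gradient i = 0.0237.
Specific discharge q = K · i = 63.00 × 0.02370 = 1.493 m/day.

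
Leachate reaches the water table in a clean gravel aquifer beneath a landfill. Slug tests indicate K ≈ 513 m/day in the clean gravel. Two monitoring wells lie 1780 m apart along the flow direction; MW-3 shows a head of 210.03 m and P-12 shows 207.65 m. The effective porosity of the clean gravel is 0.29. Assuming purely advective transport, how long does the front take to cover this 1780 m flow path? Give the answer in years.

2.06

Hydraulic gradient i = (210.03 − 207.65) / 1780 = 2.38 / 1780 = 0.001337.
Darcy flux q = K · i = 513.0 × 0.001337 = 0.6859 m/day.
Seepage velocity v = q / n_e = 0.6859 / 0.29 = 2.365 m/day.
Travel time t = L / v = 1780 / 2.365 = 752.6 days = 2.060 years.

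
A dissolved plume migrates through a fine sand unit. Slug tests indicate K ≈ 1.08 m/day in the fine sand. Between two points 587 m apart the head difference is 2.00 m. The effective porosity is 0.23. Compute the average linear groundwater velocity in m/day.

Hydraulic gradient i = Δh / L = 2.00 / 587 = 0.003407.
Darcy flux q = K · i = 1.080 × 0.003407 = 0.003680 m/day.
Seepage velocity v = q / n_e = 0.003680 / 0.23 = 0.01600 m/day.

0.0160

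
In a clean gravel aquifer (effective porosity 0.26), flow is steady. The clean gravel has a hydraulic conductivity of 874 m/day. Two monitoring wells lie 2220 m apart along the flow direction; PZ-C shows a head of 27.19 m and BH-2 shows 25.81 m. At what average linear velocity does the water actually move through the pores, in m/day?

Hydraulic gradient i = (27.19 − 25.81) / 2220 = 1.38 / 2220 = 0.0006216.
Darcy flux q = K · i = 874.0 × 0.0006216 = 0.5433 m/day.
Seepage velocity v = q / n_e = 0.5433 / 0.26 = 2.090 m/day.

2.09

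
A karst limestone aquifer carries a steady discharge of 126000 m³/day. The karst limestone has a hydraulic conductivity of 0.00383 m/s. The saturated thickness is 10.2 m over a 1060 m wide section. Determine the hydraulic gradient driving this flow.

0.0352

Convert K: 0.00383 m/s × 86400 = 330.9 m/day.
Cross-sectional area A = 1060 × 10.2 = 10812 m².
From Q = K·A·i, i = Q / (K·A) = 126000 / (330.9 × 10812) = 0.03522.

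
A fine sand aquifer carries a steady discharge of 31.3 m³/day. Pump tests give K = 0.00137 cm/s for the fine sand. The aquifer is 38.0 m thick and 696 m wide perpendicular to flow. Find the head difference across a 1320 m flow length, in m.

1.32

Convert K: 0.00137 cm/s × 864 = 1.184 m/day.
Cross-sectional area A = 696 × 38.0 = 26448 m².
From Q = K·A·i, i = Q / (K·A) = 31.3 / (1.184 × 26448) = 0.0009998.
Head loss Δh = i · L = 0.0009998 × 1320 = 1.320 m.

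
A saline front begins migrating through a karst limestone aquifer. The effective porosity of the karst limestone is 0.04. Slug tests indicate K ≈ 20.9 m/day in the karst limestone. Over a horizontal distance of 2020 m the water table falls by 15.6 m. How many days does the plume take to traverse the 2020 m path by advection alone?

Hydraulic gradient i = Δh / L = 15.6 / 2020 = 0.007723.
Darcy flux q = K · i = 20.90 × 0.007723 = 0.1614 m/day.
Seepage velocity v = q / n_e = 0.1614 / 0.04 = 4.035 m/day.
Travel time t = L / v = 2020 / 4.035 = 500.6 days.

501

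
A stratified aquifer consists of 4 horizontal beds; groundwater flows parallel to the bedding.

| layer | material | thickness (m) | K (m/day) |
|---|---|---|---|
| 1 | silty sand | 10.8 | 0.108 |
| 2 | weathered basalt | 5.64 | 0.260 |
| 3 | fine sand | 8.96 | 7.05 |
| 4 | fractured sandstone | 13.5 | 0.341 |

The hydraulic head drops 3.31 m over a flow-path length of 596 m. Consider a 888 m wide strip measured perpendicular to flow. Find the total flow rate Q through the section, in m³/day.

Flow is parallel to layering, so each bed carries its own Darcy discharge and the transmissivities add.
Σ(K_i·b_i) = 0.108×10.8 + 0.260×5.64 + 7.05×8.96 + 0.341×13.5 = 70.40 m²/day.
Hydraulic gradient i = Δh / L = 3.31 / 596 = 0.005554.
Q = Σ(K_i·b_i) · W · i = 70.40 × 888 × 0.005554 = 347.2 m³/day.

347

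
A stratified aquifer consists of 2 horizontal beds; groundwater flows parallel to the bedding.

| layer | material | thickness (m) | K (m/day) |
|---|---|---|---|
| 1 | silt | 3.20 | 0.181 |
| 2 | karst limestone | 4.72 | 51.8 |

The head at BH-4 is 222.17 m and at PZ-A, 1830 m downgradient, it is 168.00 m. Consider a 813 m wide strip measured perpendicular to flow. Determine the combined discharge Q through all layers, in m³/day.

5900

Flow is parallel to layering, so each bed carries its own Darcy discharge and the transmissivities add.
Σ(K_i·b_i) = 0.181×3.20 + 51.8×4.72 = 245.1 m²/day.
Hydraulic gradient i = (222.17 − 168.00) / 1830 = 54.17 / 1830 = 0.02960.
Q = Σ(K_i·b_i) · W · i = 245.1 × 813 × 0.02960 = 5898 m³/day.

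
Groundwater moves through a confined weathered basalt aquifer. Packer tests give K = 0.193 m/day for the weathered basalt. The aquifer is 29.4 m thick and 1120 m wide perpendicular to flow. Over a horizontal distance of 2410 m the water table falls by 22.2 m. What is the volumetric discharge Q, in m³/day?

Cross-sectional area A = 1120 × 29.4 = 32928 m².
Hydraulic gradient i = Δh / L = 22.2 / 2410 = 0.009212.
Darcy's law: Q = K · A · i = 0.1930 × 32928 × 0.009212 = 58.54 m³/day.

58.5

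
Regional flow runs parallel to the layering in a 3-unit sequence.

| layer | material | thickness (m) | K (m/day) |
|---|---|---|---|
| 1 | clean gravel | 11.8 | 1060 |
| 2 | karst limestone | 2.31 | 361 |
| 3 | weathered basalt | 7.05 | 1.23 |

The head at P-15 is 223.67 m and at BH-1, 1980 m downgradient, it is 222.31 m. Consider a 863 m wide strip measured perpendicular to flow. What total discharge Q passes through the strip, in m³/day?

7910

Flow is parallel to layering, so each bed carries its own Darcy discharge and the transmissivities add.
Σ(K_i·b_i) = 1060×11.8 + 361×2.31 + 1.23×7.05 = 13351 m²/day.
Hydraulic gradient i = (223.67 − 222.31) / 1980 = 1.36 / 1980 = 0.0006869.
Q = Σ(K_i·b_i) · W · i = 13351 × 863 × 0.0006869 = 7914 m³/day.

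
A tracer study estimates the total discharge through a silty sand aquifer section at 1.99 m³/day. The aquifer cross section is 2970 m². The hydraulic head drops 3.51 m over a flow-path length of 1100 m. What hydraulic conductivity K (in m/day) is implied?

0.210

Hydraulic gradient i = Δh / L = 3.51 / 1100 = 0.003191.
From Q = K·A·i, K = Q / (A·i) = 1.99 / (2970 × 0.003191) = 0.2100 m/day.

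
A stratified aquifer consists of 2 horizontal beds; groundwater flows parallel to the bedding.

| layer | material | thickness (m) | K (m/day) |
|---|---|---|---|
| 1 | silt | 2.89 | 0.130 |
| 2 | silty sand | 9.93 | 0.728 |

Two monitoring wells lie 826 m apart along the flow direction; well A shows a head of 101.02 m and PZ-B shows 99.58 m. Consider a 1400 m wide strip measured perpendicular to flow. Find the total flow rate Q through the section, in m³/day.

Flow is parallel to layering, so each bed carries its own Darcy discharge and the transmissivities add.
Σ(K_i·b_i) = 0.130×2.89 + 0.728×9.93 = 7.605 m²/day.
Hydraulic gradient i = (101.02 − 99.58) / 826 = 1.44 / 826 = 0.001743.
Q = Σ(K_i·b_i) · W · i = 7.605 × 1400 × 0.001743 = 18.56 m³/day.

18.6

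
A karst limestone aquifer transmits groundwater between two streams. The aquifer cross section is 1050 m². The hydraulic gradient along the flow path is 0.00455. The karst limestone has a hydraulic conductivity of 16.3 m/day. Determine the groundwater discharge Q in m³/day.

77.9

Hydraulic gradient i = 0.00455.
Darcy's law: Q = K · A · i = 16.30 × 1050 × 0.004550 = 77.87 m³/day.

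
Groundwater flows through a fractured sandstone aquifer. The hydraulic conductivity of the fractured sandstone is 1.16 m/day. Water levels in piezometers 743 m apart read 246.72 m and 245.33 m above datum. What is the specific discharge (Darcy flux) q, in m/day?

0.00217

Hydraulic gradient i = (246.72 − 245.33) / 743 = 1.39 / 743 = 0.001871.
Specific discharge q = K · i = 1.160 × 0.001871 = 0.002170 m/day.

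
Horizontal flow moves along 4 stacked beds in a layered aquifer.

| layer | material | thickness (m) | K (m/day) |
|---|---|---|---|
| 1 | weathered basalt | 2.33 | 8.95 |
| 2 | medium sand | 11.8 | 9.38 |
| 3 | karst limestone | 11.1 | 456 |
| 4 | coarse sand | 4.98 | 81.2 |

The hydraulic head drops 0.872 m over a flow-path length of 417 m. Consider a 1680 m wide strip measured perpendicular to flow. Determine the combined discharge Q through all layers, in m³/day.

Flow is parallel to layering, so each bed carries its own Darcy discharge and the transmissivities add.
Σ(K_i·b_i) = 8.95×2.33 + 9.38×11.8 + 456×11.1 + 81.2×4.98 = 5598 m²/day.
Hydraulic gradient i = Δh / L = 0.872 / 417 = 0.002091.
Q = Σ(K_i·b_i) · W · i = 5598 × 1680 × 0.002091 = 19665 m³/day.

19700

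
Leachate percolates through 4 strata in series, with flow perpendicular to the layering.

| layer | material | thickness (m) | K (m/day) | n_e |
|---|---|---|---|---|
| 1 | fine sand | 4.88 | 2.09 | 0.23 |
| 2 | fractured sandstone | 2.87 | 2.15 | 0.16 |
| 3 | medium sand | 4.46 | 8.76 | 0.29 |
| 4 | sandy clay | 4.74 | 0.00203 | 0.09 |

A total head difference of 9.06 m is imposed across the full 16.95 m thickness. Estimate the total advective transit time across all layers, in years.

2.33

With flow normal to the layers, continuity requires the same specific discharge q through every layer.
Σ(b_i/K_i) = 4.88/2.09 + 2.87/2.15 + 4.46/8.76 + 4.74/0.00203 = 2339 d.
q = Δh / Σ(b_i/K_i) = 9.06 / 2339 = 0.003873 m/day.
In each layer the seepage velocity is v_i = q/n_i, so the layer transit time is t_i = b_i·n_i / q:
  layer 1 (fine sand): t_1 = 4.88 × 0.23 / 0.003873 = 289.8 d
  layer 2 (fractured sandstone): t_2 = 2.87 × 0.16 / 0.003873 = 118.6 d
  layer 3 (medium sand): t_3 = 4.46 × 0.29 / 0.003873 = 333.9 d
  layer 4 (sandy clay): t_4 = 4.74 × 0.09 / 0.003873 = 110.1 d
Total t = Σ t_i = 852.4 days = 2.334 years.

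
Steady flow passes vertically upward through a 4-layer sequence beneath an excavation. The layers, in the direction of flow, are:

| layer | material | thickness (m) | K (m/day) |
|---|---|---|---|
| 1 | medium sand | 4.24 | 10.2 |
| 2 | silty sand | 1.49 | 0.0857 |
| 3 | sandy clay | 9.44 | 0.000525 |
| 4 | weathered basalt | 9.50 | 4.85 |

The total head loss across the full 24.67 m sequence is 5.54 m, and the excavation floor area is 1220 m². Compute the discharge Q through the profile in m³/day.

0.375

Flow is perpendicular to layering, so the layers act in series and the equivalent K is the thickness-weighted harmonic mean.
Total thickness L = 4.24 + 1.49 + 9.44 + 9.50 = 24.67 m.
Σ(b_i/K_i) = 4.24/10.2 + 1.49/0.0857 + 9.44/0.000525 + 9.50/4.85 = 18001 d.
K_eq = L / Σ(b_i/K_i) = 24.67 / 18001 = 0.001371 m/day.
Q = K_eq · A · (Δh/L) = 0.001371 × 1220 × (5.54/24.67) = 0.3755 m³/day.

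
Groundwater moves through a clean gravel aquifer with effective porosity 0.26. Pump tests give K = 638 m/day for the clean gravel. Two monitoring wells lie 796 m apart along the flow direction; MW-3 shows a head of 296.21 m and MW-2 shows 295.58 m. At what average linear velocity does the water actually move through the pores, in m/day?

1.94

Hydraulic gradient i = (296.21 − 295.58) / 796 = 0.63 / 796 = 0.0007915.
Darcy flux q = K · i = 638.0 × 0.0007915 = 0.5049 m/day.
Seepage velocity v = q / n_e = 0.5049 / 0.26 = 1.942 m/day.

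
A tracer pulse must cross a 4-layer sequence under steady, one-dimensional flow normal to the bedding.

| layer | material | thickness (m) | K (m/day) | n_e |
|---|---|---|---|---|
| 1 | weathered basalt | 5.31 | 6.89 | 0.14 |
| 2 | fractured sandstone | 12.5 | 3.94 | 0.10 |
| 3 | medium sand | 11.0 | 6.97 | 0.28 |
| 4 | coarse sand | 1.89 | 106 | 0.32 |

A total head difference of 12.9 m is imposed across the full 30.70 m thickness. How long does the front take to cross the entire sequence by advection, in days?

With flow normal to the layers, continuity requires the same specific discharge q through every layer.
Σ(b_i/K_i) = 5.31/6.89 + 12.5/3.94 + 11.0/6.97 + 1.89/106 = 5.539 d.
q = Δh / Σ(b_i/K_i) = 12.9 / 5.539 = 2.329 m/day.
In each layer the seepage velocity is v_i = q/n_i, so the layer transit time is t_i = b_i·n_i / q:
  layer 1 (weathered basalt): t_1 = 5.31 × 0.14 / 2.329 = 0.3192 d
  layer 2 (fractured sandstone): t_2 = 12.5 × 0.10 / 2.329 = 0.5368 d
  layer 3 (medium sand): t_3 = 11.0 × 0.28 / 2.329 = 1.323 d
  layer 4 (coarse sand): t_4 = 1.89 × 0.32 / 2.329 = 0.2597 d
Total t = Σ t_i = 2.438 days.

2.44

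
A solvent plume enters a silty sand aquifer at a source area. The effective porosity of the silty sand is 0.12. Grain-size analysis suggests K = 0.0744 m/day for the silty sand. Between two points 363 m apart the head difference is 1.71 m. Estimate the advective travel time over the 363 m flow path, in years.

Hydraulic gradient i = Δh / L = 1.71 / 363 = 0.004711.
Darcy flux q = K · i = 0.07440 × 0.004711 = 0.0003505 m/day.
Seepage velocity v = q / n_e = 0.0003505 / 0.12 = 0.002921 m/day.
Travel time t = L / v = 363 / 0.002921 = 1.243e+05 days = 340.3 years.

340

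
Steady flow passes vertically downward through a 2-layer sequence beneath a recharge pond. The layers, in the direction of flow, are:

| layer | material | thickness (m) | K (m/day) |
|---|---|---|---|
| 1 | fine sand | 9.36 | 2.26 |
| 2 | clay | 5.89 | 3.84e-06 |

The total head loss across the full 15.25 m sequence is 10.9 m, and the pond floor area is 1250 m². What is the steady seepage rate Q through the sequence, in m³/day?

0.00888

Flow is perpendicular to layering, so the layers act in series and the equivalent K is the thickness-weighted harmonic mean.
Total thickness L = 9.36 + 5.89 = 15.25 m.
Σ(b_i/K_i) = 9.36/2.26 + 5.89/3.84e-06 = 1.534e+06 d.
K_eq = L / Σ(b_i/K_i) = 15.25 / 1.534e+06 = 9.942e-06 m/day.
Q = K_eq · A · (Δh/L) = 9.942e-06 × 1250 × (10.9/15.25) = 0.008883 m³/day.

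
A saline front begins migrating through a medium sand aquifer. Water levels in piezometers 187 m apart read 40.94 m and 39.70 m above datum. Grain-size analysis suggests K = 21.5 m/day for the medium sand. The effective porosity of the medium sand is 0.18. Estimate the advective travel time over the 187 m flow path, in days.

Hydraulic gradient i = (40.94 − 39.70) / 187 = 1.24 / 187 = 0.006631.
Darcy flux q = K · i = 21.50 × 0.006631 = 0.1426 m/day.
Seepage velocity v = q / n_e = 0.1426 / 0.18 = 0.7920 m/day.
Travel time t = L / v = 187 / 0.7920 = 236.1 days.

236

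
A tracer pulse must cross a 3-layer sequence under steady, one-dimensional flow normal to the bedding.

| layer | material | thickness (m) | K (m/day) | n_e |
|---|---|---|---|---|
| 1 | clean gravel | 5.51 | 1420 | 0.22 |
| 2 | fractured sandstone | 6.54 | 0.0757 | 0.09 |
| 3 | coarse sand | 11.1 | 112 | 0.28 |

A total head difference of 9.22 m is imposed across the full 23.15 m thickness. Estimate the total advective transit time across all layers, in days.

With flow normal to the layers, continuity requires the same specific discharge q through every layer.
Σ(b_i/K_i) = 5.51/1420 + 6.54/0.0757 + 11.1/112 = 86.50 d.
q = Δh / Σ(b_i/K_i) = 9.22 / 86.50 = 0.1066 m/day.
In each layer the seepage velocity is v_i = q/n_i, so the layer transit time is t_i = b_i·n_i / q:
  layer 1 (clean gravel): t_1 = 5.51 × 0.22 / 0.1066 = 11.37 d
  layer 2 (fractured sandstone): t_2 = 6.54 × 0.09 / 0.1066 = 5.522 d
  layer 3 (coarse sand): t_3 = 11.1 × 0.28 / 0.1066 = 29.16 d
Total t = Σ t_i = 46.05 days.

46.1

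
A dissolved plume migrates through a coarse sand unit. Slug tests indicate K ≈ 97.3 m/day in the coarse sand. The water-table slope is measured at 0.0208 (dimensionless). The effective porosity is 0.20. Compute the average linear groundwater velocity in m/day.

10.1

Hydraulic gradient i = 0.0208.
Darcy flux q = K · i = 97.30 × 0.02080 = 2.024 m/day.
Seepage velocity v = q / n_e = 2.024 / 0.20 = 10.12 m/day.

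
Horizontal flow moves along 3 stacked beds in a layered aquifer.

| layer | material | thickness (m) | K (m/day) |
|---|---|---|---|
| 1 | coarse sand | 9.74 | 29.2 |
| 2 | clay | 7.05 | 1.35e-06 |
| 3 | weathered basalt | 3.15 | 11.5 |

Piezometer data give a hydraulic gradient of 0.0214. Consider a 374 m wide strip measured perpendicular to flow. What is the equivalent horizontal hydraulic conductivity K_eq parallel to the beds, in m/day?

Flow is parallel to layering, so each bed carries its own Darcy discharge and the transmissivities add.
Σ(K_i·b_i) = 29.2×9.74 + 1.35e-06×7.05 + 11.5×3.15 = 320.6 m²/day.
Total thickness b = 19.94 m, so K_eq = Σ(K_i·b_i)/b = 16.08 m/day.

16.1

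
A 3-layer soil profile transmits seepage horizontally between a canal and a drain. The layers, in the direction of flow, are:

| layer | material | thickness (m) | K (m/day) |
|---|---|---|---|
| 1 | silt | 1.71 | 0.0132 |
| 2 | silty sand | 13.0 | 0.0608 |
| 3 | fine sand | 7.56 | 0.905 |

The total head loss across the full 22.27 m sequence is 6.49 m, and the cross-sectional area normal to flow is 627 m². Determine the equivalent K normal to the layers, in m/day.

0.0633

Flow is perpendicular to layering, so the layers act in series and the equivalent K is the thickness-weighted harmonic mean.
Total thickness L = 1.71 + 13.0 + 7.56 = 22.27 m.
Σ(b_i/K_i) = 1.71/0.0132 + 13.0/0.0608 + 7.56/0.905 = 351.7 d.
K_eq = L / Σ(b_i/K_i) = 22.27 / 351.7 = 0.06332 m/day.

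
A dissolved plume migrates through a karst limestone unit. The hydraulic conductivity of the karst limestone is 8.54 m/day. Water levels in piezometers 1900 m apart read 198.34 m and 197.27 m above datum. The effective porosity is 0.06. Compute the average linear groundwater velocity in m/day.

0.0802

Hydraulic gradient i = (198.34 − 197.27) / 1900 = 1.07 / 1900 = 0.0005632.
Darcy flux q = K · i = 8.540 × 0.0005632 = 0.004809 m/day.
Seepage velocity v = q / n_e = 0.004809 / 0.06 = 0.08016 m/day.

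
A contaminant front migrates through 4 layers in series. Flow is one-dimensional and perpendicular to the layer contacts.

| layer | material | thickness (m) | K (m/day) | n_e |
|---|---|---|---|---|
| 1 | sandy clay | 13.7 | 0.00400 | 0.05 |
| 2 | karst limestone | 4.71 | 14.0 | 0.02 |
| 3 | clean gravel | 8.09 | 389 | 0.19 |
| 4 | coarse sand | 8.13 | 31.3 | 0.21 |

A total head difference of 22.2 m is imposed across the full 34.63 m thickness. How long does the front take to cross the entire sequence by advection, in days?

621

With flow normal to the layers, continuity requires the same specific discharge q through every layer.
Σ(b_i/K_i) = 13.7/0.00400 + 4.71/14.0 + 8.09/389 + 8.13/31.3 = 3426 d.
q = Δh / Σ(b_i/K_i) = 22.2 / 3426 = 0.006481 m/day.
In each layer the seepage velocity is v_i = q/n_i, so the layer transit time is t_i = b_i·n_i / q:
  layer 1 (sandy clay): t_1 = 13.7 × 0.05 / 0.006481 = 105.7 d
  layer 2 (karst limestone): t_2 = 4.71 × 0.02 / 0.006481 = 14.54 d
  layer 3 (clean gravel): t_3 = 8.09 × 0.19 / 0.006481 = 237.2 d
  layer 4 (coarse sand): t_4 = 8.13 × 0.21 / 0.006481 = 263.4 d
Total t = Σ t_i = 620.9 days.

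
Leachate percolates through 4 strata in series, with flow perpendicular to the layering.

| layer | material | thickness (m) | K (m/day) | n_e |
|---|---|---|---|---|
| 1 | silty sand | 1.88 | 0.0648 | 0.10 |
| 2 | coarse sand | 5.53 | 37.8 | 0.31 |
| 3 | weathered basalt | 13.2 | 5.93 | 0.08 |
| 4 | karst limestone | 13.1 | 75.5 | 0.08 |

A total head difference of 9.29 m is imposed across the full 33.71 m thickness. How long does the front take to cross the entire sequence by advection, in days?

13.6

With flow normal to the layers, continuity requires the same specific discharge q through every layer.
Σ(b_i/K_i) = 1.88/0.0648 + 5.53/37.8 + 13.2/5.93 + 13.1/75.5 = 31.56 d.
q = Δh / Σ(b_i/K_i) = 9.29 / 31.56 = 0.2944 m/day.
In each layer the seepage velocity is v_i = q/n_i, so the layer transit time is t_i = b_i·n_i / q:
  layer 1 (silty sand): t_1 = 1.88 × 0.10 / 0.2944 = 0.6386 d
  layer 2 (coarse sand): t_2 = 5.53 × 0.31 / 0.2944 = 5.823 d
  layer 3 (weathered basalt): t_3 = 13.2 × 0.08 / 0.2944 = 3.587 d
  layer 4 (karst limestone): t_4 = 13.1 × 0.08 / 0.2944 = 3.560 d
Total t = Σ t_i = 13.61 days.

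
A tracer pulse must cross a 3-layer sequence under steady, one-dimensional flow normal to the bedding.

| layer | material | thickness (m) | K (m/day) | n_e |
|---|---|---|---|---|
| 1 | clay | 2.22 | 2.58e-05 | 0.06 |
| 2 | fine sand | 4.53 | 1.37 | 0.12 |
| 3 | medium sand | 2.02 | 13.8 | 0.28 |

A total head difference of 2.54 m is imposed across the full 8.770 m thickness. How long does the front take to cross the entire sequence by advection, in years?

With flow normal to the layers, continuity requires the same specific discharge q through every layer.
Σ(b_i/K_i) = 2.22/2.58e-05 + 4.53/1.37 + 2.02/13.8 = 86050 d.
q = Δh / Σ(b_i/K_i) = 2.54 / 86050 = 2.952e-05 m/day.
In each layer the seepage velocity is v_i = q/n_i, so the layer transit time is t_i = b_i·n_i / q:
  layer 1 (clay): t_1 = 2.22 × 0.06 / 2.952e-05 = 4513 d
  layer 2 (fine sand): t_2 = 4.53 × 0.12 / 2.952e-05 = 18416 d
  layer 3 (medium sand): t_3 = 2.02 × 0.28 / 2.952e-05 = 19161 d
Total t = Σ t_i = 42090 days = 115.2 years.

115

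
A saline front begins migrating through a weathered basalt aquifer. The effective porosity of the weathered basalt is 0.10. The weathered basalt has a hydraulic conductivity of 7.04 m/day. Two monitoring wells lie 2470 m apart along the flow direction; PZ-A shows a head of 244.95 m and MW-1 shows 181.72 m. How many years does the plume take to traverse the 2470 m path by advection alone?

3.75

Hydraulic gradient i = (244.95 − 181.72) / 2470 = 63.23 / 2470 = 0.02560.
Darcy flux q = K · i = 7.040 × 0.02560 = 0.1802 m/day.
Seepage velocity v = q / n_e = 0.1802 / 0.10 = 1.802 m/day.
Travel time t = L / v = 2470 / 1.802 = 1371 days = 3.752 years.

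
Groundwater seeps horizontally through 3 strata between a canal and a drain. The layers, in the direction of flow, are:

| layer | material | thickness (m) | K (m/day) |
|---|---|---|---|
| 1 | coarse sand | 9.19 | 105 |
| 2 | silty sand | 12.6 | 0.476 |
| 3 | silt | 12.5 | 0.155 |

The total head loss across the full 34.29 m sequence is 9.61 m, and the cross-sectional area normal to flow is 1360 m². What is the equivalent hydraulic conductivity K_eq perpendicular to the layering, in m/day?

0.320

Flow is perpendicular to layering, so the layers act in series and the equivalent K is the thickness-weighted harmonic mean.
Total thickness L = 9.19 + 12.6 + 12.5 = 34.29 m.
Σ(b_i/K_i) = 9.19/105 + 12.6/0.476 + 12.5/0.155 = 107.2 d.
K_eq = L / Σ(b_i/K_i) = 34.29 / 107.2 = 0.3199 m/day.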